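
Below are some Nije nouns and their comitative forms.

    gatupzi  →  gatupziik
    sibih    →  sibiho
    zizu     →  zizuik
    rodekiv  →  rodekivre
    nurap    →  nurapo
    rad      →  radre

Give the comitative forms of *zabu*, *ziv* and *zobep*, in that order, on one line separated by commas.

zabuik, zivre, zobepo

The alternation tracks the final sound of the stem — -o when the stem ends in a voiceless consonant (*sibih*, *nurap*); -re when the stem ends in a voiced consonant (*rodekiv*, *rad*); -ik when the stem ends in a vowel (*gatupzi*, *zizu*).
Since the final sound of *zabu* is /u/ (a vowel), it takes -ik, giving *zabuik*.
*ziv*: final sound = /v/, a voiced consonant → -re → *zivre*.
Since the final sound of *zobep* is /p/ (a voiceless consonant), it takes -o, giving *zobepo*.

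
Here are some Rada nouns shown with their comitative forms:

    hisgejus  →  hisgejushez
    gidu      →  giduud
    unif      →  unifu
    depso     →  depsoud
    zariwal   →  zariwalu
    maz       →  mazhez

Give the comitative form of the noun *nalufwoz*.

The suffix is conditioned by the final sound: -hez when the stem ends in a sibilant (*hisgejus*, *maz*); -u when the stem ends in a non-sibilant consonant (*unif*, *zariwal*); -ud when the stem ends in a vowel (*gidu*, *depso*).
*nalufwoz* — final sound /z/ (a sibilant) → -hez → *nalufwozhez*.

nalufwozhez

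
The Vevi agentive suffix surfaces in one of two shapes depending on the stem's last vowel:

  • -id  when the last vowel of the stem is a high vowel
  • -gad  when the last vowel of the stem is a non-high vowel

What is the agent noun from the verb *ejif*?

*ejif* — last vowel /i/ (a high vowel) → -id → *ejifid*.

ejifid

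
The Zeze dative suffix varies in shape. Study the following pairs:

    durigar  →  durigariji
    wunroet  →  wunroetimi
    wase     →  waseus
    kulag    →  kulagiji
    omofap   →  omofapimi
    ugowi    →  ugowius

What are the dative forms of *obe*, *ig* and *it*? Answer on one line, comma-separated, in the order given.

The suffix is conditioned by the final sound: -imi when the stem ends in a voiceless consonant (*wunroet*, *omofap*); -iji when the stem ends in a voiced consonant (*durigar*, *kulag*); -us when the stem ends in a vowel (*wase*, *ugowi*).
*obe* — final sound /e/ (a vowel) → -us → *obeus*.
*ig*: final sound = /g/, a voiced consonant → -iji → *igiji*.
Since the final sound of *it* is /t/ (a voiceless consonant), it takes -imi, giving *itimi*.

obeus, igiji, itimi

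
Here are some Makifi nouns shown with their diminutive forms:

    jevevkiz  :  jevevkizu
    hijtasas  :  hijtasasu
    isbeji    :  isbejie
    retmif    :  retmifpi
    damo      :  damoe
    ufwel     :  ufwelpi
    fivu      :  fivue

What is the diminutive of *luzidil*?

The alternation tracks the final sound of the stem — -u when the stem ends in a sibilant (*jevevkiz*, *hijtasas*); -pi when the stem ends in a non-sibilant consonant (*retmif*, *ufwel*); -e when the stem ends in a vowel (*isbeji*, *damo*, *fivu*).
The final sound of *luzidil* is /l/, which is a non-sibilant consonant, so the suffix is -pi, giving *luzidilpi*.

luzidilpi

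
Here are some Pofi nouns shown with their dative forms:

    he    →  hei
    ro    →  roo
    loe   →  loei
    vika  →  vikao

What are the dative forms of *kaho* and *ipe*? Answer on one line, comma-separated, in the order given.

The pattern is front/back vowel harmony: -i when the last vowel of the stem is a front vowel (*he*, *loe*); -o when the last vowel of the stem is a back vowel (*ro*, *vika*).
The last vowel of *kaho* is /o/, which is a back vowel, so the suffix is -o, giving *kahoo*.
The last vowel of *ipe* is /e/, which is a front vowel, so the suffix is -i, giving *ipei*.

kahoo, ipei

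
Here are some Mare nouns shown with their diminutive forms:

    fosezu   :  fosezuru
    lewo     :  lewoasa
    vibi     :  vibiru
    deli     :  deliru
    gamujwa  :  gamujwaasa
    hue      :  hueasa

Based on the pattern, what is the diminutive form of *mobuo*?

The alternation tracks the last vowel of the stem — -ru when the last vowel of the stem is a high vowel (*fosezu*, *vibi*, *deli*); -asa when the last vowel of the stem is a non-high vowel (*lewo*, *gamujwa*, *hue*).
Since the last vowel of *mobuo* is /o/ (a non-high vowel), it takes -asa, giving *mobuoasa*.

mobuoasa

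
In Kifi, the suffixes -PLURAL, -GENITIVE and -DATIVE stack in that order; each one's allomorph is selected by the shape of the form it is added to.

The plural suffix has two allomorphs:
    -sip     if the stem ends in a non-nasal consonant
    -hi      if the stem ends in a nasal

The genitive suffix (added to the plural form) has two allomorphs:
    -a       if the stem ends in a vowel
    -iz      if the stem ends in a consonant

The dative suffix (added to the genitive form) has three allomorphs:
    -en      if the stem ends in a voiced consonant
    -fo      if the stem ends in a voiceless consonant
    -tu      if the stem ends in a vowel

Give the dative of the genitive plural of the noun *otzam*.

otzamhiatu

Since the final consonant of *otzam* is /m/ (a nasal), it takes -hi, giving *otzamhi*.
The plural form *otzamhi* — final sound /i/ (a vowel) → -a → *otzamhia*.
The genitive form *otzamhia*: final sound = /a/, a vowel → -tu → *otzamhiatu*.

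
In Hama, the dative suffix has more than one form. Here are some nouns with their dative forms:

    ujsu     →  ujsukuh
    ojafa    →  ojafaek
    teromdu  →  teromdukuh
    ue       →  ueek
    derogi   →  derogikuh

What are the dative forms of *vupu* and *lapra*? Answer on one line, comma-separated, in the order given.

The pattern is height harmony: -kuh when the last vowel of the stem is a high vowel (*ujsu*, *teromdu*, *derogi*); -ek when the last vowel of the stem is a non-high vowel (*ojafa*, *ue*).
*vupu* — last vowel /u/ (a high vowel) → -kuh → *vupukuh*.
*lapra*: last vowel = /a/, a non-high vowel → -ek → *lapraek*.

vupukuh, lapraek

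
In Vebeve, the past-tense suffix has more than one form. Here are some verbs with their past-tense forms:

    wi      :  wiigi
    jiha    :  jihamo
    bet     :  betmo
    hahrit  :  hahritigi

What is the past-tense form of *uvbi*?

The alternation tracks the last vowel of the stem — -igi when the last vowel of the stem is a high vowel (*wi*, *hahrit*); -mo when the last vowel of the stem is a non-high vowel (*jiha*, *bet*).
Since the last vowel of *uvbi* is /i/ (a high vowel), it takes -igi, giving *uvbiigi*.

uvbiigi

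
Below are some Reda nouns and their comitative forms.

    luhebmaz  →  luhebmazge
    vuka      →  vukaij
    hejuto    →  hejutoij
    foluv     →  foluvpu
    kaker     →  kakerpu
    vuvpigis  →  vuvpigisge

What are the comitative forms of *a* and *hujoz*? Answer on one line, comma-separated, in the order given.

The pattern is sibilance of the final sound: -ge when the stem ends in a sibilant (*luhebmaz*, *vuvpigis*); -pu when the stem ends in a non-sibilant consonant (*foluv*, *kaker*); -ij when the stem ends in a vowel (*vuka*, *hejuto*).
Since the final sound of *a* is /a/ (a vowel), it takes -ij, giving *aij*.
*hujoz*: final sound = /z/, a sibilant → -ge → *hujozge*.

aij, hujozge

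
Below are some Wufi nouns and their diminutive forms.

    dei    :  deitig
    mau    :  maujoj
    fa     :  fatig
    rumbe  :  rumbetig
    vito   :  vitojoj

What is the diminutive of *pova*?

The suffix is conditioned by the last vowel: -joj when the last vowel of the stem is a rounded vowel (*mau*, *vito*); -tig when the last vowel of the stem is an unrounded vowel (*dei*, *fa*, *rumbe*).
*pova* — last vowel /a/ (an unrounded vowel) → -tig → *povatig*.

povatig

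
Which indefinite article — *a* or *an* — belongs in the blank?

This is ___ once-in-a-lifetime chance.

The indefinite article is chosen by the initial *sound* of the following word, not its spelling.
*once-in-a-lifetime* begins with the sound /wʌ/ (*once* pronounced with initial /w/) — a consonant sound.
So the article is *a*: This is a once-in-a-lifetime chance.

a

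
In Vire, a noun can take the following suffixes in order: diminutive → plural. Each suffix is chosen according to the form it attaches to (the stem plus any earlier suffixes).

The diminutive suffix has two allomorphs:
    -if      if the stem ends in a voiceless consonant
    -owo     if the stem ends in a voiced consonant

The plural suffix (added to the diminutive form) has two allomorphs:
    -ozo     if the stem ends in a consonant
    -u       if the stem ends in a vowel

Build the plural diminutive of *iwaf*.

iwafifozo

Since the final consonant of *iwaf* is /f/ (voiceless), it takes -if, giving *iwafif*.
The final sound of the diminutive form *iwafif* is /f/, which is a consonant, so the plural suffix is -ozo, giving *iwafifozo*.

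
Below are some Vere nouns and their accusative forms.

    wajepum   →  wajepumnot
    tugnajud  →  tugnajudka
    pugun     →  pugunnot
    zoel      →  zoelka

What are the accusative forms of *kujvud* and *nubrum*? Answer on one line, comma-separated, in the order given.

The alternation tracks the final consonant of the stem — -not when the stem ends in a nasal (*wajepum*, *pugun*); -ka when the stem ends in a non-nasal consonant (*tugnajud*, *zoel*).
The final consonant of *kujvud* is /d/, which is non-nasal, so the suffix is -ka, giving *kujvudka*.
The final consonant of *nubrum* is /m/, which is a nasal, so the suffix is -not, giving *nubrumnot*.

kujvudka, nubrumnot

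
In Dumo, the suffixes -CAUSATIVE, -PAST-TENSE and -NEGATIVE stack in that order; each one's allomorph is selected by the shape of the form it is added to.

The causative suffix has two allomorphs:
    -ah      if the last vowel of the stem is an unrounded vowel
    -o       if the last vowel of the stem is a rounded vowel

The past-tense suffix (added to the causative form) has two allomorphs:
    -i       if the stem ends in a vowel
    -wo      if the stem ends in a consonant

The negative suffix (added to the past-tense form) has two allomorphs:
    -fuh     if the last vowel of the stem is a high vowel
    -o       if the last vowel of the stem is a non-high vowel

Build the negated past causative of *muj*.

Since the last vowel of *muj* is /u/ (a rounded vowel), it takes -o, giving *mujo*.
The final sound of the causative form *mujo* is /o/, which is a vowel, so the past-tense suffix is -i, giving *mujoi*.
The last vowel of the past-tense form *mujoi* is /i/, which is a high vowel, so the negative suffix is -fuh, giving *mujoifuh*.

mujoifuh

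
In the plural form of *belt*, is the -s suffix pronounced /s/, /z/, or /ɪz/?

The stem *belt* ends in a voiceless non-sibilant consonant.
The plural suffix surfaces as /ɪz/ after sibilants, /s/ after other voiceless consonants, and /z/ after other voiced sounds.
So the plural -s on *belt* is pronounced /s/.

/s/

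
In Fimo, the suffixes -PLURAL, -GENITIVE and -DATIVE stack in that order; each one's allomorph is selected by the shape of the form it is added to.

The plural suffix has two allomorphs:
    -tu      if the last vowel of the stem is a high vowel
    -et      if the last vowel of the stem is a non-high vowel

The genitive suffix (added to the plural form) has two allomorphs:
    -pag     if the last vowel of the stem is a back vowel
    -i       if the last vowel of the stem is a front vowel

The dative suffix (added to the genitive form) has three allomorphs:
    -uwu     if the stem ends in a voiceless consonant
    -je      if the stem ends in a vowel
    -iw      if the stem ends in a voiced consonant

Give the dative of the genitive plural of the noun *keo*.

keoetije

The last vowel of *keo* is /o/, which is a non-high vowel, so the plural suffix is -et, giving *keoet*.
Since the last vowel of the plural form *keoet* is /e/ (a front vowel), it takes -i, giving *keoeti*.
The genitive form *keoeti* — final sound /i/ (a vowel) → -je → *keoetije*.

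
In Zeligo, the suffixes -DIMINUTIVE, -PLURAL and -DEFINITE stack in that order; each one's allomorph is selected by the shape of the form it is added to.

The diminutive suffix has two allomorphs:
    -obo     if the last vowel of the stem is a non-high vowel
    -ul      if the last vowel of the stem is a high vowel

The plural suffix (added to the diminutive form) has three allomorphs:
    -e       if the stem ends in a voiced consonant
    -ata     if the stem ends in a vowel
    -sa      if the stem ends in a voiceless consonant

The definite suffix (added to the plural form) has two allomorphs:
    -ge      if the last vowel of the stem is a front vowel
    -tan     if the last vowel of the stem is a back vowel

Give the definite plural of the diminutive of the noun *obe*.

obeoboatatan

*obe*: last vowel = /e/, a non-high vowel → -obo → *obeobo*.
The final sound of the diminutive form *obeobo* is /o/, which is a vowel, so the plural suffix is -ata, giving *obeoboata*.
The last vowel of the plural form *obeoboata* is /a/, which is a back vowel, so the definite suffix is -tan, giving *obeoboatatan*.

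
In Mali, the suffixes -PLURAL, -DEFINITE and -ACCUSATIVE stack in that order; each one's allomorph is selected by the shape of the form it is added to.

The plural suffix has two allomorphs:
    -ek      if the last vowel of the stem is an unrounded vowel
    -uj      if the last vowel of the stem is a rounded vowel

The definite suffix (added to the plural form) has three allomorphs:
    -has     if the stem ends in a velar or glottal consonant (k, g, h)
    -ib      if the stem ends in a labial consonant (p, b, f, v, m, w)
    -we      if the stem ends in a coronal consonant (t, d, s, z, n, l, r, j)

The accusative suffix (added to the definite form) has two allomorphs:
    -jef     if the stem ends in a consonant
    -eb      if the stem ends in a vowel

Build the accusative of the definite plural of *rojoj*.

rojojujweeb

Since the last vowel of *rojoj* is /o/ (a rounded vowel), it takes -uj, giving *rojojuj*.
The plural form *rojojuj*: final consonant = /j/, coronal → -we → *rojojujwe*.
The definite form *rojojujwe*: final sound = /e/, a vowel → -eb → *rojojujweeb*.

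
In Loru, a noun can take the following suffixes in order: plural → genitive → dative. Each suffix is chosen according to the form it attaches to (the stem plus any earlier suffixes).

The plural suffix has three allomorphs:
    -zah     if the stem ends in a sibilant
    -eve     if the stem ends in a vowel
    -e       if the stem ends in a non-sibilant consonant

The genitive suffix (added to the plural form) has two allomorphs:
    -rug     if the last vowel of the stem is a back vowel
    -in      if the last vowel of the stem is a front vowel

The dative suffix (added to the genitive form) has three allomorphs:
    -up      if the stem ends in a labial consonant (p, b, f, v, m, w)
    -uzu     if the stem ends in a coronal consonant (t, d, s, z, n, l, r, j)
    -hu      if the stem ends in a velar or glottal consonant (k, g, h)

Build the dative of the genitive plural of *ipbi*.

ipbieveinuzu

*ipbi*: final sound = /i/, a vowel → -eve → *ipbieve*.
The plural form *ipbieve* — last vowel /e/ (a front vowel) → -in → *ipbievein*.
The final consonant of the genitive form *ipbievein* is /n/, which is coronal, so the dative suffix is -uzu, giving *ipbieveinuzu*.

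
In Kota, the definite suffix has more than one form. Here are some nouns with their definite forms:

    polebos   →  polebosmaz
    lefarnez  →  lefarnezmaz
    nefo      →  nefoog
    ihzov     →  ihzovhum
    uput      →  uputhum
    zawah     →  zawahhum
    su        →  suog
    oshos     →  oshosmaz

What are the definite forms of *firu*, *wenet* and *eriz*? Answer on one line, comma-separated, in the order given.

firuog, wenethum, erizmaz

Looking at the final sound of each stem: -maz when the stem ends in a sibilant (*polebos*, *lefarnez*, *oshos*); -hum when the stem ends in a non-sibilant consonant (*ihzov*, *uput*, *zawah*); -og when the stem ends in a vowel (*nefo*, *su*).
*firu* — final sound /u/ (a vowel) → -og → *firuog*.
Since the final sound of *wenet* is /t/ (a non-sibilant consonant), it takes -hum, giving *wenethum*.
*eriz* — final sound /z/ (a sibilant) → -maz → *erizmaz*.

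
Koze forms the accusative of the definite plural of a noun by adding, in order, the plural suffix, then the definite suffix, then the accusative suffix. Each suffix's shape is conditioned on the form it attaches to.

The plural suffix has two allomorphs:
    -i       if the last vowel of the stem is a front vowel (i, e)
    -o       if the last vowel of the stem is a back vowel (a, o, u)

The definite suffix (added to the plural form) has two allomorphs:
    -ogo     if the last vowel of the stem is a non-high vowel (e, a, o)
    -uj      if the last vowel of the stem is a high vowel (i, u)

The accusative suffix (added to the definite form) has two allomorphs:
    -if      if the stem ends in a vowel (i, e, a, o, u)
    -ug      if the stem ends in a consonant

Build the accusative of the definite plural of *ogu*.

*ogu*: last vowel = /u/, a back vowel → -o → *oguo*.
The last vowel of the plural form *oguo* is /o/, which is a non-high vowel, so the definite suffix is -ogo, giving *oguoogo*.
The final sound of the definite form *oguoogo* is /o/, which is a vowel, so the accusative suffix is -if, giving *oguoogoif*.

oguoogoif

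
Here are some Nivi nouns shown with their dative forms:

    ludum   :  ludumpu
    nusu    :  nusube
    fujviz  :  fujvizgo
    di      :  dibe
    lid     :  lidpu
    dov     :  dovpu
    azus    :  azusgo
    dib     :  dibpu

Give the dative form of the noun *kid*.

kidpu

The alternation tracks the final sound of the stem — -go when the stem ends in a sibilant (*fujviz*, *azus*); -pu when the stem ends in a non-sibilant consonant (*ludum*, *lid*, *dov*, *dib*); -be when the stem ends in a vowel (*nusu*, *di*).
The final sound of *kid* is /d/, which is a non-sibilant consonant, so the suffix is -pu, giving *kidpu*.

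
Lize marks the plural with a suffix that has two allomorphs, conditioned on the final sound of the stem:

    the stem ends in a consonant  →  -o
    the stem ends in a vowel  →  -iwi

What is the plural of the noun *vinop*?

vinopo

*vinop*: final sound = /p/, a consonant → -o → *vinopo*.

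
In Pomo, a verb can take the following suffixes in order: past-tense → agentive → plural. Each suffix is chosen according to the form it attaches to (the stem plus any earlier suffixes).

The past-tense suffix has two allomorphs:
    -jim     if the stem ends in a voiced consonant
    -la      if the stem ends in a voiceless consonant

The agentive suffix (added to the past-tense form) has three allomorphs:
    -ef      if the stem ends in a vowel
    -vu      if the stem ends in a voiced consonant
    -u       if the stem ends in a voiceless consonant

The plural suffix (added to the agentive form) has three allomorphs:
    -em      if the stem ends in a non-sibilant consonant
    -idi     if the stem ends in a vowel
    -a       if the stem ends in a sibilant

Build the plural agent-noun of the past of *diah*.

*diah* — final consonant /h/ (voiceless) → -la → *diahla*.
Since the final sound of the past-tense form *diahla* is /a/ (a vowel), it takes -ef, giving *diahlaef*.
The agentive form *diahlaef*: final sound = /f/, a non-sibilant consonant → -em → *diahlaefem*.

diahlaefem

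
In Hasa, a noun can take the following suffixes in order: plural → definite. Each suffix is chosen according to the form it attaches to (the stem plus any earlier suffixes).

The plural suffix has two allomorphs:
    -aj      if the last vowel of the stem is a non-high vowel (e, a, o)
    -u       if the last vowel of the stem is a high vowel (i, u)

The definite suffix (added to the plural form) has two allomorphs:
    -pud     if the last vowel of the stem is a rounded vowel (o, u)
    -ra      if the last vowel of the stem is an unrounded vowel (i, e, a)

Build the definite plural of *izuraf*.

izurafajra

The last vowel of *izuraf* is /a/, which is a non-high vowel, so the plural suffix is -aj, giving *izurafaj*.
The plural form *izurafaj* — last vowel /a/ (an unrounded vowel) → -ra → *izurafajra*.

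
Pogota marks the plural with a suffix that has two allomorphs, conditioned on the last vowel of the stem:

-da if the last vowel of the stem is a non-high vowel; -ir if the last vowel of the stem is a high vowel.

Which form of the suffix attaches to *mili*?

-ir

*mili* — last vowel /i/ (a high vowel) → -ir.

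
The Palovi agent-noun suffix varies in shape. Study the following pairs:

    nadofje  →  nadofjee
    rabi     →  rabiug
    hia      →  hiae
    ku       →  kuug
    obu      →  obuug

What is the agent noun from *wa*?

wae

Looking at the last vowel of each stem: -ug when the last vowel of the stem is a high vowel (*rabi*, *ku*, *obu*); -e when the last vowel of the stem is a non-high vowel (*nadofje*, *hia*).
The last vowel of *wa* is /a/, which is a non-high vowel, so the suffix is -e, giving *wae*.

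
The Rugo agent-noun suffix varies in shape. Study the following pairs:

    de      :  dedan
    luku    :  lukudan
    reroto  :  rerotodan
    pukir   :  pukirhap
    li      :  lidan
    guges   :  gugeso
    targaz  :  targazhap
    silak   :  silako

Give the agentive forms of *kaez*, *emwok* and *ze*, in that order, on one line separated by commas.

The pattern is voicing of the final sound: -o when the stem ends in a voiceless consonant (*guges*, *silak*); -hap when the stem ends in a voiced consonant (*pukir*, *targaz*); -dan when the stem ends in a vowel (*de*, *luku*, *reroto*, *li*).
*kaez*: final sound = /z/, a voiced consonant → -hap → *kaezhap*.
The final sound of *emwok* is /k/, which is a voiceless consonant, so the suffix is -o, giving *emwoko*.
*ze* — final sound /e/ (a vowel) → -dan → *zedan*.

kaezhap, emwoko, zedan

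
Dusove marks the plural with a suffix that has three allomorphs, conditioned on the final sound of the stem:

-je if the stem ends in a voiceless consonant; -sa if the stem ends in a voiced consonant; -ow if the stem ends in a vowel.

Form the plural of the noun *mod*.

modsa

*mod*: final sound = /d/, a voiced consonant → -sa → *modsa*.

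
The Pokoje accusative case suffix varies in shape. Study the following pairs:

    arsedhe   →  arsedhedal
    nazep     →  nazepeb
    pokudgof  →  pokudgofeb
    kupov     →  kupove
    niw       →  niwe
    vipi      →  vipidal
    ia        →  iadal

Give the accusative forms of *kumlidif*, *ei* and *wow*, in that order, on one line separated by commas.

kumlidifeb, eidal, wowe

The pattern is voicing of the final sound: -eb when the stem ends in a voiceless consonant (*nazep*, *pokudgof*); -e when the stem ends in a voiced consonant (*kupov*, *niw*); -dal when the stem ends in a vowel (*arsedhe*, *vipi*, *ia*).
The final sound of *kumlidif* is /f/, which is a voiceless consonant, so the suffix is -eb, giving *kumlidifeb*.
The final sound of *ei* is /i/, which is a vowel, so the suffix is -dal, giving *eidal*.
*wow*: final sound = /w/, a voiced consonant → -e → *wowe*.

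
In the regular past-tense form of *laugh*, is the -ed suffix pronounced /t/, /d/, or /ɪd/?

/t/

The stem *laugh* ends in a voiceless consonant other than /t/.
The -ed suffix is realized as /ɪd/ after /t, d/; as /t/ after other voiceless consonants; and as /d/ after other voiced sounds.
So -ed on *laugh* is pronounced /t/.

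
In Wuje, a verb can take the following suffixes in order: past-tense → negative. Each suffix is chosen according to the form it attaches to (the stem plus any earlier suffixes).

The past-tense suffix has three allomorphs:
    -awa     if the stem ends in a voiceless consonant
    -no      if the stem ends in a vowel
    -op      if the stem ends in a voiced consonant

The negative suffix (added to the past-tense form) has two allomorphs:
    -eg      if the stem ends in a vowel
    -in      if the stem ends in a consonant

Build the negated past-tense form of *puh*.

puhawaeg

*puh* — final sound /h/ (a voiceless consonant) → -awa → *puhawa*.
The final sound of the past-tense form *puhawa* is /a/, which is a vowel, so the negative suffix is -eg, giving *puhawaeg*.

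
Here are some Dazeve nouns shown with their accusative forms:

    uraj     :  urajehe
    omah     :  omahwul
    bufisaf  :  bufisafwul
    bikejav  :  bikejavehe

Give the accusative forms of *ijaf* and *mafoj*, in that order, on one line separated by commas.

Looking at the final consonant of each stem: -wul when the stem ends in a voiceless consonant (*omah*, *bufisaf*); -ehe when the stem ends in a voiced consonant (*uraj*, *bikejav*).
*ijaf* — final consonant /f/ (voiceless) → -wul → *ijafwul*.
*mafoj*: final consonant = /j/, voiced → -ehe → *mafojehe*.

ijafwul, mafojehe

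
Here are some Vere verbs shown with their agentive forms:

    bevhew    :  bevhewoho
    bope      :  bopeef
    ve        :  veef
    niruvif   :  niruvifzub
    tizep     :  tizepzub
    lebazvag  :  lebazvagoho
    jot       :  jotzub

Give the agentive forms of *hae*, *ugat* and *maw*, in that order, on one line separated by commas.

haeef, ugatzub, mawoho

Looking at the final sound of each stem: -zub when the stem ends in a voiceless consonant (*niruvif*, *tizep*, *jot*); -oho when the stem ends in a voiced consonant (*bevhew*, *lebazvag*); -ef when the stem ends in a vowel (*bope*, *ve*).
The final sound of *hae* is /e/, which is a vowel, so the suffix is -ef, giving *haeef*.
*ugat*: final sound = /t/, a voiceless consonant → -zub → *ugatzub*.
Since the final sound of *maw* is /w/ (a voiced consonant), it takes -oho, giving *mawoho*.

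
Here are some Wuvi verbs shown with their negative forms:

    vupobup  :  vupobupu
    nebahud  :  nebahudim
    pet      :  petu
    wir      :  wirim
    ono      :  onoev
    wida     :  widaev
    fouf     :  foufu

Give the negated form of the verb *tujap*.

tujapu

The pattern is voicing of the final sound: -u when the stem ends in a voiceless consonant (*vupobup*, *pet*, *fouf*); -im when the stem ends in a voiced consonant (*nebahud*, *wir*); -ev when the stem ends in a vowel (*ono*, *wida*).
Since the final sound of *tujap* is /p/ (a voiceless consonant), it takes -u, giving *tujapu*.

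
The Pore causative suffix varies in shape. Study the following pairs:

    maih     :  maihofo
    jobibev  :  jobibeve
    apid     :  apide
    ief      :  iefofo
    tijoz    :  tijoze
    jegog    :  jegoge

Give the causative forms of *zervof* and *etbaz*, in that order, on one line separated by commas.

The alternation tracks the final consonant of the stem — -ofo when the stem ends in a voiceless consonant (*maih*, *ief*); -e when the stem ends in a voiced consonant (*jobibev*, *apid*, *tijoz*, *jegog*).
*zervof* — final consonant /f/ (voiceless) → -ofo → *zervofofo*.
*etbaz* — final consonant /z/ (voiced) → -e → *etbaze*.

zervofofo, etbaze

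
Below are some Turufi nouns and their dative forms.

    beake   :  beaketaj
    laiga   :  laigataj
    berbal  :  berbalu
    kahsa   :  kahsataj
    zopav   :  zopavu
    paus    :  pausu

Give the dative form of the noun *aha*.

Looking at the final sound of each stem: -u when the stem ends in a consonant (*berbal*, *zopav*, *paus*); -taj when the stem ends in a vowel (*beake*, *laiga*, *kahsa*).
Since the final sound of *aha* is /a/ (a vowel), it takes -taj, giving *ahataj*.

ahataj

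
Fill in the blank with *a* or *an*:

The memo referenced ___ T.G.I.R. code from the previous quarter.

The indefinite article is chosen by the initial *sound* of the following word, not its spelling.
The initialism *T.G.I.R.* is read letter by letter; the first letter, T, is pronounced /tiː/, which begins with a consonant sound.
So the article is *a*: The memo referenced a T.G.I.R. code from the previous quarter.

a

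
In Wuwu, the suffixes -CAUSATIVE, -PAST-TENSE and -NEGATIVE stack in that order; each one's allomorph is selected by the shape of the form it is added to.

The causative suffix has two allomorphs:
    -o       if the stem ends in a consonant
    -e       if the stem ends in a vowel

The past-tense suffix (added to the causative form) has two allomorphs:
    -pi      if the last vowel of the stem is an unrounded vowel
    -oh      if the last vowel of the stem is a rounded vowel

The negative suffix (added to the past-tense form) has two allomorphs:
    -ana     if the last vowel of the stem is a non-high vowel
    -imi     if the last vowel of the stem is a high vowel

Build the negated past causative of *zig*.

The final sound of *zig* is /g/, which is a consonant, so the causative suffix is -o, giving *zigo*.
The causative form *zigo*: last vowel = /o/, a rounded vowel → -oh → *zigooh*.
Since the last vowel of the past-tense form *zigooh* is /o/ (a non-high vowel), it takes -ana, giving *zigoohana*.

zigoohana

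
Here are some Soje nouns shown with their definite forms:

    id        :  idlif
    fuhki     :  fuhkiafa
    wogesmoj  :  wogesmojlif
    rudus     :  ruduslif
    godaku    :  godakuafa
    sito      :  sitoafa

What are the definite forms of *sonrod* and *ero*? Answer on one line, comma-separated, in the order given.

sonrodlif, eroafa

The alternation tracks the final sound of the stem — -lif when the stem ends in a consonant (*id*, *wogesmoj*, *rudus*); -afa when the stem ends in a vowel (*fuhki*, *godaku*, *sito*).
*sonrod* — final sound /d/ (a consonant) → -lif → *sonrodlif*.
*ero*: final sound = /o/, a vowel → -afa → *eroafa*.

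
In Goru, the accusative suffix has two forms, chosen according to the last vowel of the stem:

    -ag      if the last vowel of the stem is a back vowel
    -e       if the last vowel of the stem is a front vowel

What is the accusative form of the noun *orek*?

oreke

*orek*: last vowel = /e/, a front vowel → -e → *oreke*.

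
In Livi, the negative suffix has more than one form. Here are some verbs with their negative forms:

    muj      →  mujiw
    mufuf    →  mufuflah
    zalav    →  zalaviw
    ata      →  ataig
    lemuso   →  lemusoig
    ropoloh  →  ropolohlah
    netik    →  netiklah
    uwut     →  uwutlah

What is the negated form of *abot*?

The pattern is voicing of the final sound: -lah when the stem ends in a voiceless consonant (*mufuf*, *ropoloh*, *netik*, *uwut*); -iw when the stem ends in a voiced consonant (*muj*, *zalav*); -ig when the stem ends in a vowel (*ata*, *lemuso*).
The final sound of *abot* is /t/, which is a voiceless consonant, so the suffix is -lah, giving *abotlah*.

abotlah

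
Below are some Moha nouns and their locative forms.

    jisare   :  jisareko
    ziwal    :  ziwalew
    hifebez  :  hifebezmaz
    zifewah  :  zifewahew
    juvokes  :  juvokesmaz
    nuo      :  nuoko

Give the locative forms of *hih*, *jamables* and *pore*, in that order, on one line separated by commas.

The alternation tracks the final sound of the stem — -maz when the stem ends in a sibilant (*hifebez*, *juvokes*); -ew when the stem ends in a non-sibilant consonant (*ziwal*, *zifewah*); -ko when the stem ends in a vowel (*jisare*, *nuo*).
Since the final sound of *hih* is /h/ (a non-sibilant consonant), it takes -ew, giving *hihew*.
Since the final sound of *jamables* is /s/ (a sibilant), it takes -maz, giving *jamablesmaz*.
*pore* — final sound /e/ (a vowel) → -ko → *poreko*.

hihew, jamablesmaz, poreko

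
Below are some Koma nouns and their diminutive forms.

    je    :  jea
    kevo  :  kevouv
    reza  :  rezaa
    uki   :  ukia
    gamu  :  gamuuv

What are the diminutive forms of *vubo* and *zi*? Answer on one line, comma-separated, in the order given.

vubouv, zia

Looking at the last vowel of each stem: -uv when the last vowel of the stem is a rounded vowel (*kevo*, *gamu*); -a when the last vowel of the stem is an unrounded vowel (*je*, *reza*, *uki*).
*vubo*: last vowel = /o/, a rounded vowel → -uv → *vubouv*.
*zi*: last vowel = /i/, an unrounded vowel → -a → *zia*.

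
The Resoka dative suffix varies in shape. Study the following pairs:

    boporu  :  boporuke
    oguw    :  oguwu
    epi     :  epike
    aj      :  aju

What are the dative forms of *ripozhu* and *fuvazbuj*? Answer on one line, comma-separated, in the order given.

The suffix is conditioned by the final sound: -u when the stem ends in a consonant (*oguw*, *aj*); -ke when the stem ends in a vowel (*boporu*, *epi*).
*ripozhu* — final sound /u/ (a vowel) → -ke → *ripozhuke*.
*fuvazbuj* — final sound /j/ (a consonant) → -u → *fuvazbuju*.

ripozhuke, fuvazbuju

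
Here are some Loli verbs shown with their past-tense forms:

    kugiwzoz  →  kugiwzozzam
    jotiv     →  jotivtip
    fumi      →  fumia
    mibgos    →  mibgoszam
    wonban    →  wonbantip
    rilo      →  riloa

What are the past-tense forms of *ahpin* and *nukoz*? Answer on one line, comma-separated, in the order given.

The suffix is conditioned by the final sound: -zam when the stem ends in a sibilant (*kugiwzoz*, *mibgos*); -tip when the stem ends in a non-sibilant consonant (*jotiv*, *wonban*); -a when the stem ends in a vowel (*fumi*, *rilo*).
*ahpin*: final sound = /n/, a non-sibilant consonant → -tip → *ahpintip*.
*nukoz*: final sound = /z/, a sibilant → -zam → *nukozzam*.

ahpintip, nukozzam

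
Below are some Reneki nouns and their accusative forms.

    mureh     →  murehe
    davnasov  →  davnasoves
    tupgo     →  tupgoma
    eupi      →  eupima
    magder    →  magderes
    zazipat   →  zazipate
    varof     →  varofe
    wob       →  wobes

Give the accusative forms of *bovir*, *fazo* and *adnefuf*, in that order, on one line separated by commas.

The suffix is conditioned by the final sound: -e when the stem ends in a voiceless consonant (*mureh*, *zazipat*, *varof*); -es when the stem ends in a voiced consonant (*davnasov*, *magder*, *wob*); -ma when the stem ends in a vowel (*tupgo*, *eupi*).
The final sound of *bovir* is /r/, which is a voiced consonant, so the suffix is -es, giving *bovires*.
*fazo* — final sound /o/ (a vowel) → -ma → *fazoma*.
*adnefuf* — final sound /f/ (a voiceless consonant) → -e → *adnefufe*.

bovires, fazoma, adnefufe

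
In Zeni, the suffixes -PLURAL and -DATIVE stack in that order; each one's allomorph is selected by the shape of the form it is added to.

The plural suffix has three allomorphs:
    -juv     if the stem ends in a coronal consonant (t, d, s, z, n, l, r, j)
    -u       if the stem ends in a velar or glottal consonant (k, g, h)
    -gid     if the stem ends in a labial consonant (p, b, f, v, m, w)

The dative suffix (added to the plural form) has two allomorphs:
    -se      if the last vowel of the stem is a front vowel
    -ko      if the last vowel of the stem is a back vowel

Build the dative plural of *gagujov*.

gagujovgidse

Since the final consonant of *gagujov* is /v/ (labial), it takes -gid, giving *gagujovgid*.
The last vowel of the plural form *gagujovgid* is /i/, which is a front vowel, so the dative suffix is -se, giving *gagujovgidse*.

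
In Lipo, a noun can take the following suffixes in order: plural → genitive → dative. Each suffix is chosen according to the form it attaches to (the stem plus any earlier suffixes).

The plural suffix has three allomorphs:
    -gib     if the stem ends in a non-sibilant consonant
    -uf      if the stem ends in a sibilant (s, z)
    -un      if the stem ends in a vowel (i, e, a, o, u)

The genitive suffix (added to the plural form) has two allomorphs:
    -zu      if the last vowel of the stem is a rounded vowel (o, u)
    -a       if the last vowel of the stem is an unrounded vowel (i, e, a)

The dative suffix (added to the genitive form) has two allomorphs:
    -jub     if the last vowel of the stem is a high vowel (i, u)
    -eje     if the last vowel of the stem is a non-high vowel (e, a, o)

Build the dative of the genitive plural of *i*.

Since the final sound of *i* is /i/ (a vowel), it takes -un, giving *iun*.
Since the last vowel of the plural form *iun* is /u/ (a rounded vowel), it takes -zu, giving *iunzu*.
The last vowel of the genitive form *iunzu* is /u/, which is a high vowel, so the dative suffix is -jub, giving *iunzujub*.

iunzujub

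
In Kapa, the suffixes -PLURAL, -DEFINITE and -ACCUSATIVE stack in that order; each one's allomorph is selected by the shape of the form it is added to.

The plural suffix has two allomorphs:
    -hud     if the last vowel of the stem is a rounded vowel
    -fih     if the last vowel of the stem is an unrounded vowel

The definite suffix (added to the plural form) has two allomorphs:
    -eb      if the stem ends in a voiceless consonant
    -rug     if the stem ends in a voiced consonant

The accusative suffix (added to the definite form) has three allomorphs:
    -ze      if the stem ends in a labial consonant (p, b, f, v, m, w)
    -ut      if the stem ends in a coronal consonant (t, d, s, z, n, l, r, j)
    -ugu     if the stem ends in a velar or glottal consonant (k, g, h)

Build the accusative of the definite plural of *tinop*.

tinophudrugugu

Since the last vowel of *tinop* is /o/ (a rounded vowel), it takes -hud, giving *tinophud*.
The final consonant of the plural form *tinophud* is /d/, which is voiced, so the definite suffix is -rug, giving *tinophudrug*.
The final consonant of the definite form *tinophudrug* is /g/, which is velar/glottal, so the accusative suffix is -ugu, giving *tinophudrugugu*.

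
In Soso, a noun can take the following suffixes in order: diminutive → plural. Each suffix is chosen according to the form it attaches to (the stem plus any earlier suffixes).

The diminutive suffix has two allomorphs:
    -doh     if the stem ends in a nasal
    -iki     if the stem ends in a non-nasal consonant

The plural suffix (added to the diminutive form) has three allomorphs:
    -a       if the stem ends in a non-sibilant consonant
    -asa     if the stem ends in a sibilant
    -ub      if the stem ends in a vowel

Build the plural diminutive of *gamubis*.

The final consonant of *gamubis* is /s/, which is non-nasal, so the diminutive suffix is -iki, giving *gamubisiki*.
The final sound of the diminutive form *gamubisiki* is /i/, which is a vowel, so the plural suffix is -ub, giving *gamubisikiub*.

gamubisikiub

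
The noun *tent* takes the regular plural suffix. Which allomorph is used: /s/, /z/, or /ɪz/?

The stem *tent* ends in a voiceless non-sibilant consonant.
The plural suffix surfaces as /ɪz/ after sibilants, /s/ after other voiceless consonants, and /z/ after other voiced sounds.
So the plural -s on *tent* is pronounced /s/.

/s/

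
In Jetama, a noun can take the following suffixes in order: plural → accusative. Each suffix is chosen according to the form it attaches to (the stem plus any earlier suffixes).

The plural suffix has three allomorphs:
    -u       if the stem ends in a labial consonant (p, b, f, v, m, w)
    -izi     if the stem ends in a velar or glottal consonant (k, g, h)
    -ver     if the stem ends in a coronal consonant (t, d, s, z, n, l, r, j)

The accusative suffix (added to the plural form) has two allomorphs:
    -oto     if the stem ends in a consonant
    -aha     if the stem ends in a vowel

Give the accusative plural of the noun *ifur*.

*ifur* — final consonant /r/ (coronal) → -ver → *ifurver*.
The plural form *ifurver* — final sound /r/ (a consonant) → -oto → *ifurveroto*.

ifurveroto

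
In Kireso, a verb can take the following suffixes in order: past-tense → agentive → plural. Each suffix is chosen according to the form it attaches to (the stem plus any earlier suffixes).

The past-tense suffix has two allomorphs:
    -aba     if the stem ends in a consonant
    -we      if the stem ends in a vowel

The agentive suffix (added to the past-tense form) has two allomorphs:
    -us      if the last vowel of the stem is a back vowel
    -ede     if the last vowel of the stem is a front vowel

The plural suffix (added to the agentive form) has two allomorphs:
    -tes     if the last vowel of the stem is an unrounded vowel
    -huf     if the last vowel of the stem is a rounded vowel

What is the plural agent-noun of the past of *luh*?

The final sound of *luh* is /h/, which is a consonant, so the past-tense suffix is -aba, giving *luhaba*.
Since the last vowel of the past-tense form *luhaba* is /a/ (a back vowel), it takes -us, giving *luhabaus*.
Since the last vowel of the agentive form *luhabaus* is /u/ (a rounded vowel), it takes -huf, giving *luhabaushuf*.

luhabaushuf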